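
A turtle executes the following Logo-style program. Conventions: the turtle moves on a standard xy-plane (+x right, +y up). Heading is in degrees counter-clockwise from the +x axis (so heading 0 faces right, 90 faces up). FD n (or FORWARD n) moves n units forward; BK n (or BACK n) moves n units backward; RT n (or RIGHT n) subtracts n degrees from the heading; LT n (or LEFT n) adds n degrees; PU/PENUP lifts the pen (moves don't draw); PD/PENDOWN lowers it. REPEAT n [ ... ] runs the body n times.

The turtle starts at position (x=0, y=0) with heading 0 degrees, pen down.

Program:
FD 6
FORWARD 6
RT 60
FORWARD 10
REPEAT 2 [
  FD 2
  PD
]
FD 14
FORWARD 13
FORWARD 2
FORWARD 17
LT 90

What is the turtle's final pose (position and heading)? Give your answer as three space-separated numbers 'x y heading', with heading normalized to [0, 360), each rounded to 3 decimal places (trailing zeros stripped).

Answer: 42 -51.962 30

Derivation:
Executing turtle program step by step:
Start: pos=(0,0), heading=0, pen down
FD 6: (0,0) -> (6,0) [heading=0, draw]
FD 6: (6,0) -> (12,0) [heading=0, draw]
RT 60: heading 0 -> 300
FD 10: (12,0) -> (17,-8.66) [heading=300, draw]
REPEAT 2 [
  -- iteration 1/2 --
  FD 2: (17,-8.66) -> (18,-10.392) [heading=300, draw]
  PD: pen down
  -- iteration 2/2 --
  FD 2: (18,-10.392) -> (19,-12.124) [heading=300, draw]
  PD: pen down
]
FD 14: (19,-12.124) -> (26,-24.249) [heading=300, draw]
FD 13: (26,-24.249) -> (32.5,-35.507) [heading=300, draw]
FD 2: (32.5,-35.507) -> (33.5,-37.239) [heading=300, draw]
FD 17: (33.5,-37.239) -> (42,-51.962) [heading=300, draw]
LT 90: heading 300 -> 30
Final: pos=(42,-51.962), heading=30, 9 segment(s) drawn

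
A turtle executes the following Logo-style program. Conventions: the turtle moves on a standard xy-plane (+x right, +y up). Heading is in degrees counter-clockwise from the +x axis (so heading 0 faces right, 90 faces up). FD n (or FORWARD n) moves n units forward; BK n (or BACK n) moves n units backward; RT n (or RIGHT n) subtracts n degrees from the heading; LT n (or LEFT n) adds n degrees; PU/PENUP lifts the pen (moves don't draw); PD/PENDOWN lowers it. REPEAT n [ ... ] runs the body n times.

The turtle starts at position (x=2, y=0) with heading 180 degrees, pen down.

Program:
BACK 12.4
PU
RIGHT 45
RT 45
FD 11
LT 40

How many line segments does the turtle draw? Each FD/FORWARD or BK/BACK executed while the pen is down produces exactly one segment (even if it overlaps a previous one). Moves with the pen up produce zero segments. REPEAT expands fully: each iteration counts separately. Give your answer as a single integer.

Executing turtle program step by step:
Start: pos=(2,0), heading=180, pen down
BK 12.4: (2,0) -> (14.4,0) [heading=180, draw]
PU: pen up
RT 45: heading 180 -> 135
RT 45: heading 135 -> 90
FD 11: (14.4,0) -> (14.4,11) [heading=90, move]
LT 40: heading 90 -> 130
Final: pos=(14.4,11), heading=130, 1 segment(s) drawn
Segments drawn: 1

Answer: 1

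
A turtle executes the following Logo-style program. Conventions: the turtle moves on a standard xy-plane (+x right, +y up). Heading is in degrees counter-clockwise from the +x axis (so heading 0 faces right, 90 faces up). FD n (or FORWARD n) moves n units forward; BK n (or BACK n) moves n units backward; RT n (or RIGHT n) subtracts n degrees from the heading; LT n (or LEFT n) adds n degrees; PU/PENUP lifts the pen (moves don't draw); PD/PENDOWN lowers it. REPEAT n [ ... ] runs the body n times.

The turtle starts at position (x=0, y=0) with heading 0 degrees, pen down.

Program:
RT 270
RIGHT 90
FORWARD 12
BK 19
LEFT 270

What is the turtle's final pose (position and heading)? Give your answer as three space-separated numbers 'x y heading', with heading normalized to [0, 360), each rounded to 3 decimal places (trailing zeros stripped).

Executing turtle program step by step:
Start: pos=(0,0), heading=0, pen down
RT 270: heading 0 -> 90
RT 90: heading 90 -> 0
FD 12: (0,0) -> (12,0) [heading=0, draw]
BK 19: (12,0) -> (-7,0) [heading=0, draw]
LT 270: heading 0 -> 270
Final: pos=(-7,0), heading=270, 2 segment(s) drawn

Answer: -7 0 270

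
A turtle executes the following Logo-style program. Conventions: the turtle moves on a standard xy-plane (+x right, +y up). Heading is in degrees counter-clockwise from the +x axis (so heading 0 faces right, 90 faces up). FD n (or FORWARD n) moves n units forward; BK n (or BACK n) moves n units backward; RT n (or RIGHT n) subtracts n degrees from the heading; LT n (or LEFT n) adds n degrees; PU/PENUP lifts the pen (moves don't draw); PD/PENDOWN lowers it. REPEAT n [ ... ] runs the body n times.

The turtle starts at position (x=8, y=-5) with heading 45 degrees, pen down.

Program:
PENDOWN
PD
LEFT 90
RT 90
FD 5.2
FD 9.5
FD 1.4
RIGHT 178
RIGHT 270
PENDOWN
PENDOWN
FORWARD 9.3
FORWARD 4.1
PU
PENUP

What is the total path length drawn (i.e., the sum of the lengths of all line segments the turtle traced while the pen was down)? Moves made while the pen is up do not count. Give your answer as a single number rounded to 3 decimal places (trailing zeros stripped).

Executing turtle program step by step:
Start: pos=(8,-5), heading=45, pen down
PD: pen down
PD: pen down
LT 90: heading 45 -> 135
RT 90: heading 135 -> 45
FD 5.2: (8,-5) -> (11.677,-1.323) [heading=45, draw]
FD 9.5: (11.677,-1.323) -> (18.394,5.394) [heading=45, draw]
FD 1.4: (18.394,5.394) -> (19.384,6.384) [heading=45, draw]
RT 178: heading 45 -> 227
RT 270: heading 227 -> 317
PD: pen down
PD: pen down
FD 9.3: (19.384,6.384) -> (26.186,0.042) [heading=317, draw]
FD 4.1: (26.186,0.042) -> (29.185,-2.754) [heading=317, draw]
PU: pen up
PU: pen up
Final: pos=(29.185,-2.754), heading=317, 5 segment(s) drawn

Segment lengths:
  seg 1: (8,-5) -> (11.677,-1.323), length = 5.2
  seg 2: (11.677,-1.323) -> (18.394,5.394), length = 9.5
  seg 3: (18.394,5.394) -> (19.384,6.384), length = 1.4
  seg 4: (19.384,6.384) -> (26.186,0.042), length = 9.3
  seg 5: (26.186,0.042) -> (29.185,-2.754), length = 4.1
Total = 29.5

Answer: 29.5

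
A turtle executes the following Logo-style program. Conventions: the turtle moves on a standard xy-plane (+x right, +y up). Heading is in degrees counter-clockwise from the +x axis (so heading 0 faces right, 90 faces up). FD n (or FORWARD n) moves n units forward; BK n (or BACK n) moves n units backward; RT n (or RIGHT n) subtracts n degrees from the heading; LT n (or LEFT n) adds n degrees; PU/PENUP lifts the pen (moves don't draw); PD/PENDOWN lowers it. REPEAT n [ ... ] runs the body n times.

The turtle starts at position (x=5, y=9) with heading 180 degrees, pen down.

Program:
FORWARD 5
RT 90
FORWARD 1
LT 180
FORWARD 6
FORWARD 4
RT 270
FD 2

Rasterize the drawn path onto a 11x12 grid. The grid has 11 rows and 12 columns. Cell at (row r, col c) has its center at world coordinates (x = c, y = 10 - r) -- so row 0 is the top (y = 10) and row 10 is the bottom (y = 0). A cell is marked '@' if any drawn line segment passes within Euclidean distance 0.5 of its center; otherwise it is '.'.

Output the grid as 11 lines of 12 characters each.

Segment 0: (5,9) -> (0,9)
Segment 1: (0,9) -> (0,10)
Segment 2: (0,10) -> (-0,4)
Segment 3: (-0,4) -> (-0,0)
Segment 4: (-0,0) -> (2,0)

Answer: @...........
@@@@@@......
@...........
@...........
@...........
@...........
@...........
@...........
@...........
@...........
@@@.........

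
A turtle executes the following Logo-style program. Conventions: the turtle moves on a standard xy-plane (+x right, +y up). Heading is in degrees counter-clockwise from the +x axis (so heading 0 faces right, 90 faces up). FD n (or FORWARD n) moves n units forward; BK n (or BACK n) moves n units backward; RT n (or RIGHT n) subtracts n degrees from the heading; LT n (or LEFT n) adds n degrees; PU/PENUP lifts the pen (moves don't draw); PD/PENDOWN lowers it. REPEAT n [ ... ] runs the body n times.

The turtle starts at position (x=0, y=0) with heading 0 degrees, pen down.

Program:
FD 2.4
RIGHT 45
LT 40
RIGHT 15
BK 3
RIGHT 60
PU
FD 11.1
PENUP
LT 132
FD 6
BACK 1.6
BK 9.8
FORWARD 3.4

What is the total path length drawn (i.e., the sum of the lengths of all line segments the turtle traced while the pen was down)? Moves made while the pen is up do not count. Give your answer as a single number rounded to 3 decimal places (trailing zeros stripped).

Answer: 5.4

Derivation:
Executing turtle program step by step:
Start: pos=(0,0), heading=0, pen down
FD 2.4: (0,0) -> (2.4,0) [heading=0, draw]
RT 45: heading 0 -> 315
LT 40: heading 315 -> 355
RT 15: heading 355 -> 340
BK 3: (2.4,0) -> (-0.419,1.026) [heading=340, draw]
RT 60: heading 340 -> 280
PU: pen up
FD 11.1: (-0.419,1.026) -> (1.508,-9.905) [heading=280, move]
PU: pen up
LT 132: heading 280 -> 52
FD 6: (1.508,-9.905) -> (5.202,-5.177) [heading=52, move]
BK 1.6: (5.202,-5.177) -> (4.217,-6.438) [heading=52, move]
BK 9.8: (4.217,-6.438) -> (-1.816,-14.161) [heading=52, move]
FD 3.4: (-1.816,-14.161) -> (0.277,-11.481) [heading=52, move]
Final: pos=(0.277,-11.481), heading=52, 2 segment(s) drawn

Segment lengths:
  seg 1: (0,0) -> (2.4,0), length = 2.4
  seg 2: (2.4,0) -> (-0.419,1.026), length = 3
Total = 5.4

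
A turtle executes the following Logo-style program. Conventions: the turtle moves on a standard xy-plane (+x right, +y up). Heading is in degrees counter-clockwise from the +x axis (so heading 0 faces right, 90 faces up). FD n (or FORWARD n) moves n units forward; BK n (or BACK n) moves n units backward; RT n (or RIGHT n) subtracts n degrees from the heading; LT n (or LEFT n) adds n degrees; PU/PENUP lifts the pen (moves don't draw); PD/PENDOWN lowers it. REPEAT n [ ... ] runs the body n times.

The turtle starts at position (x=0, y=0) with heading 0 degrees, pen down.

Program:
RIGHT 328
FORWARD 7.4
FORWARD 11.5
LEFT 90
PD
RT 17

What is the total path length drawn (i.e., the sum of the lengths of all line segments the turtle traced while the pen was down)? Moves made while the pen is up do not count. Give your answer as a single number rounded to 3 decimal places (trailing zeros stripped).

Executing turtle program step by step:
Start: pos=(0,0), heading=0, pen down
RT 328: heading 0 -> 32
FD 7.4: (0,0) -> (6.276,3.921) [heading=32, draw]
FD 11.5: (6.276,3.921) -> (16.028,10.015) [heading=32, draw]
LT 90: heading 32 -> 122
PD: pen down
RT 17: heading 122 -> 105
Final: pos=(16.028,10.015), heading=105, 2 segment(s) drawn

Segment lengths:
  seg 1: (0,0) -> (6.276,3.921), length = 7.4
  seg 2: (6.276,3.921) -> (16.028,10.015), length = 11.5
Total = 18.9

Answer: 18.9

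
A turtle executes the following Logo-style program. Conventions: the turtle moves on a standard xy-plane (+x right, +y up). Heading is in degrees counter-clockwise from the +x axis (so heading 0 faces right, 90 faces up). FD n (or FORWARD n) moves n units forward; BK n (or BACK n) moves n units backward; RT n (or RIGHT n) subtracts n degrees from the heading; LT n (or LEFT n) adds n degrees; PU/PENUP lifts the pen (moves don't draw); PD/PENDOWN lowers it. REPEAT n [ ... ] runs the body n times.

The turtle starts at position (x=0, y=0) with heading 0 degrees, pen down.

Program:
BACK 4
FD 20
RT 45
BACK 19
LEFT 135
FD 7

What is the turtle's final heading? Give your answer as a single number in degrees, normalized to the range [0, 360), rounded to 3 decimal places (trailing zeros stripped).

Executing turtle program step by step:
Start: pos=(0,0), heading=0, pen down
BK 4: (0,0) -> (-4,0) [heading=0, draw]
FD 20: (-4,0) -> (16,0) [heading=0, draw]
RT 45: heading 0 -> 315
BK 19: (16,0) -> (2.565,13.435) [heading=315, draw]
LT 135: heading 315 -> 90
FD 7: (2.565,13.435) -> (2.565,20.435) [heading=90, draw]
Final: pos=(2.565,20.435), heading=90, 4 segment(s) drawn

Answer: 90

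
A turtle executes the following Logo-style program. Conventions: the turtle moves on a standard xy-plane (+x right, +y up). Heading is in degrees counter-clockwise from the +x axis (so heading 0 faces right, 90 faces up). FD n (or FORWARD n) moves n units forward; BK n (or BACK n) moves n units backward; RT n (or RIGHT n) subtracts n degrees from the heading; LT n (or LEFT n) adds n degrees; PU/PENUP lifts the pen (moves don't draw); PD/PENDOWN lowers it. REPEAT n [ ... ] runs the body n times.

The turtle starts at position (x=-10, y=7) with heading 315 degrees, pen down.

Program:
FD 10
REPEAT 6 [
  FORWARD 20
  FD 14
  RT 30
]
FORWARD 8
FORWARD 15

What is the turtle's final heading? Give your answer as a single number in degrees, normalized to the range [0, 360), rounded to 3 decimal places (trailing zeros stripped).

Executing turtle program step by step:
Start: pos=(-10,7), heading=315, pen down
FD 10: (-10,7) -> (-2.929,-0.071) [heading=315, draw]
REPEAT 6 [
  -- iteration 1/6 --
  FD 20: (-2.929,-0.071) -> (11.213,-14.213) [heading=315, draw]
  FD 14: (11.213,-14.213) -> (21.113,-24.113) [heading=315, draw]
  RT 30: heading 315 -> 285
  -- iteration 2/6 --
  FD 20: (21.113,-24.113) -> (26.289,-43.431) [heading=285, draw]
  FD 14: (26.289,-43.431) -> (29.913,-56.954) [heading=285, draw]
  RT 30: heading 285 -> 255
  -- iteration 3/6 --
  FD 20: (29.913,-56.954) -> (24.736,-76.273) [heading=255, draw]
  FD 14: (24.736,-76.273) -> (21.113,-89.796) [heading=255, draw]
  RT 30: heading 255 -> 225
  -- iteration 4/6 --
  FD 20: (21.113,-89.796) -> (6.971,-103.938) [heading=225, draw]
  FD 14: (6.971,-103.938) -> (-2.929,-113.837) [heading=225, draw]
  RT 30: heading 225 -> 195
  -- iteration 5/6 --
  FD 20: (-2.929,-113.837) -> (-22.247,-119.014) [heading=195, draw]
  FD 14: (-22.247,-119.014) -> (-35.77,-122.637) [heading=195, draw]
  RT 30: heading 195 -> 165
  -- iteration 6/6 --
  FD 20: (-35.77,-122.637) -> (-55.089,-117.461) [heading=165, draw]
  FD 14: (-55.089,-117.461) -> (-68.612,-113.837) [heading=165, draw]
  RT 30: heading 165 -> 135
]
FD 8: (-68.612,-113.837) -> (-74.269,-108.18) [heading=135, draw]
FD 15: (-74.269,-108.18) -> (-84.875,-97.574) [heading=135, draw]
Final: pos=(-84.875,-97.574), heading=135, 15 segment(s) drawn

Answer: 135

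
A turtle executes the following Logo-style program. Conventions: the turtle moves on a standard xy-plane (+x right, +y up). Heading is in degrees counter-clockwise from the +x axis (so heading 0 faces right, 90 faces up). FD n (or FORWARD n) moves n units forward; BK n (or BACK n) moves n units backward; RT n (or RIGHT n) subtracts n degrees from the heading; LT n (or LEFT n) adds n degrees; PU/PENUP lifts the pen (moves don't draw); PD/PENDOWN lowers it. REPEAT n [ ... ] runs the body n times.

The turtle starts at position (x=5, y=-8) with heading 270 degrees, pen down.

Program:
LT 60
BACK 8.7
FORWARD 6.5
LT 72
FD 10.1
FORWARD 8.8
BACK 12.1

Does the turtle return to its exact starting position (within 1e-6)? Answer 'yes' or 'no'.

Answer: no

Derivation:
Executing turtle program step by step:
Start: pos=(5,-8), heading=270, pen down
LT 60: heading 270 -> 330
BK 8.7: (5,-8) -> (-2.534,-3.65) [heading=330, draw]
FD 6.5: (-2.534,-3.65) -> (3.095,-6.9) [heading=330, draw]
LT 72: heading 330 -> 42
FD 10.1: (3.095,-6.9) -> (10.601,-0.142) [heading=42, draw]
FD 8.8: (10.601,-0.142) -> (17.14,5.747) [heading=42, draw]
BK 12.1: (17.14,5.747) -> (8.148,-2.35) [heading=42, draw]
Final: pos=(8.148,-2.35), heading=42, 5 segment(s) drawn

Start position: (5, -8)
Final position: (8.148, -2.35)
Distance = 6.468; >= 1e-6 -> NOT closed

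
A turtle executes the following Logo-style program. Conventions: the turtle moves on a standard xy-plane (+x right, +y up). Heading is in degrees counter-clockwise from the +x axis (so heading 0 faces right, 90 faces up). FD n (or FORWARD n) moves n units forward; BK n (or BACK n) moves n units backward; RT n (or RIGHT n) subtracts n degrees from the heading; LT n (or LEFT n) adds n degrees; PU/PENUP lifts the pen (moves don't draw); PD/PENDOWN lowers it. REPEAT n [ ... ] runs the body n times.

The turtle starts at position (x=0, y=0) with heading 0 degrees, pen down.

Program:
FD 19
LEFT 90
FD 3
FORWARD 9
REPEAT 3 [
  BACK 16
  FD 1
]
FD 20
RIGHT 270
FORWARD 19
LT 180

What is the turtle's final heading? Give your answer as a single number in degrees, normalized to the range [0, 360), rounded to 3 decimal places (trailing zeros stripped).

Answer: 0

Derivation:
Executing turtle program step by step:
Start: pos=(0,0), heading=0, pen down
FD 19: (0,0) -> (19,0) [heading=0, draw]
LT 90: heading 0 -> 90
FD 3: (19,0) -> (19,3) [heading=90, draw]
FD 9: (19,3) -> (19,12) [heading=90, draw]
REPEAT 3 [
  -- iteration 1/3 --
  BK 16: (19,12) -> (19,-4) [heading=90, draw]
  FD 1: (19,-4) -> (19,-3) [heading=90, draw]
  -- iteration 2/3 --
  BK 16: (19,-3) -> (19,-19) [heading=90, draw]
  FD 1: (19,-19) -> (19,-18) [heading=90, draw]
  -- iteration 3/3 --
  BK 16: (19,-18) -> (19,-34) [heading=90, draw]
  FD 1: (19,-34) -> (19,-33) [heading=90, draw]
]
FD 20: (19,-33) -> (19,-13) [heading=90, draw]
RT 270: heading 90 -> 180
FD 19: (19,-13) -> (0,-13) [heading=180, draw]
LT 180: heading 180 -> 0
Final: pos=(0,-13), heading=0, 11 segment(s) drawn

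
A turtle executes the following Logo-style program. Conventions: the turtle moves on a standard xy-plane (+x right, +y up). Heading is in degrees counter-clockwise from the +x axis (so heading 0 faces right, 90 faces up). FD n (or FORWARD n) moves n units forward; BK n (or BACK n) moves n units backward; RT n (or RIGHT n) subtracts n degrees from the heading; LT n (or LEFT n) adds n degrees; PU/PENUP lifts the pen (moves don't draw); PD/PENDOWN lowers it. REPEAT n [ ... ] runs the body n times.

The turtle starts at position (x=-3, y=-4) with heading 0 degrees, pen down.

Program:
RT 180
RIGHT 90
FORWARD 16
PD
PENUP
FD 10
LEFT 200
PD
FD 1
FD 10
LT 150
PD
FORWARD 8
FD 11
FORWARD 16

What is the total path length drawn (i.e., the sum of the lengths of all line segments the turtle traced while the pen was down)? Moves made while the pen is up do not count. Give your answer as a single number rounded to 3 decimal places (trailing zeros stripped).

Answer: 62

Derivation:
Executing turtle program step by step:
Start: pos=(-3,-4), heading=0, pen down
RT 180: heading 0 -> 180
RT 90: heading 180 -> 90
FD 16: (-3,-4) -> (-3,12) [heading=90, draw]
PD: pen down
PU: pen up
FD 10: (-3,12) -> (-3,22) [heading=90, move]
LT 200: heading 90 -> 290
PD: pen down
FD 1: (-3,22) -> (-2.658,21.06) [heading=290, draw]
FD 10: (-2.658,21.06) -> (0.762,11.663) [heading=290, draw]
LT 150: heading 290 -> 80
PD: pen down
FD 8: (0.762,11.663) -> (2.151,19.542) [heading=80, draw]
FD 11: (2.151,19.542) -> (4.062,30.375) [heading=80, draw]
FD 16: (4.062,30.375) -> (6.84,46.132) [heading=80, draw]
Final: pos=(6.84,46.132), heading=80, 6 segment(s) drawn

Segment lengths:
  seg 1: (-3,-4) -> (-3,12), length = 16
  seg 2: (-3,22) -> (-2.658,21.06), length = 1
  seg 3: (-2.658,21.06) -> (0.762,11.663), length = 10
  seg 4: (0.762,11.663) -> (2.151,19.542), length = 8
  seg 5: (2.151,19.542) -> (4.062,30.375), length = 11
  seg 6: (4.062,30.375) -> (6.84,46.132), length = 16
Total = 62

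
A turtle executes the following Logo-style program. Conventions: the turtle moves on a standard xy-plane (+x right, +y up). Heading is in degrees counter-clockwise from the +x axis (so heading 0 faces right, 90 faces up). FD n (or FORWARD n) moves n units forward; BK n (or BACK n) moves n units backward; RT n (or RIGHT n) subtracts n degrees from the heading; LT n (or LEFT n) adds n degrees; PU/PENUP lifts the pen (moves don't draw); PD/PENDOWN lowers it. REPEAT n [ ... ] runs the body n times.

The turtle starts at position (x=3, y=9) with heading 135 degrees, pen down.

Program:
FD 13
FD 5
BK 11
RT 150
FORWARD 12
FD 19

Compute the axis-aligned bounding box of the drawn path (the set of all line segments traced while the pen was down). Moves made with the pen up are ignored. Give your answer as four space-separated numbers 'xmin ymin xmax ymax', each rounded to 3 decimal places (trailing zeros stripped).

Answer: -9.728 5.926 27.994 21.728

Derivation:
Executing turtle program step by step:
Start: pos=(3,9), heading=135, pen down
FD 13: (3,9) -> (-6.192,18.192) [heading=135, draw]
FD 5: (-6.192,18.192) -> (-9.728,21.728) [heading=135, draw]
BK 11: (-9.728,21.728) -> (-1.95,13.95) [heading=135, draw]
RT 150: heading 135 -> 345
FD 12: (-1.95,13.95) -> (9.641,10.844) [heading=345, draw]
FD 19: (9.641,10.844) -> (27.994,5.926) [heading=345, draw]
Final: pos=(27.994,5.926), heading=345, 5 segment(s) drawn

Segment endpoints: x in {-9.728, -6.192, -1.95, 3, 9.641, 27.994}, y in {5.926, 9, 10.844, 13.95, 18.192, 21.728}
xmin=-9.728, ymin=5.926, xmax=27.994, ymax=21.728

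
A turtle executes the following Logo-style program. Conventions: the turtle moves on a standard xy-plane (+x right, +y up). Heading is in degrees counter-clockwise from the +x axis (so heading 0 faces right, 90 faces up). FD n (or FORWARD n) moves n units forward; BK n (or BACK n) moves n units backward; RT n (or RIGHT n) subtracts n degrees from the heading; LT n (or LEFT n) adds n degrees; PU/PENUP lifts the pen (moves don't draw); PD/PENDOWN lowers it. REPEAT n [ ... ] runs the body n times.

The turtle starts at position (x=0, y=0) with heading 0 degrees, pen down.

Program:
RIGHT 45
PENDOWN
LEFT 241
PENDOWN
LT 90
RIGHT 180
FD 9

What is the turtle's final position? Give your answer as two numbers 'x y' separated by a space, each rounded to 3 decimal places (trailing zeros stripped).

Answer: -2.481 8.651

Derivation:
Executing turtle program step by step:
Start: pos=(0,0), heading=0, pen down
RT 45: heading 0 -> 315
PD: pen down
LT 241: heading 315 -> 196
PD: pen down
LT 90: heading 196 -> 286
RT 180: heading 286 -> 106
FD 9: (0,0) -> (-2.481,8.651) [heading=106, draw]
Final: pos=(-2.481,8.651), heading=106, 1 segment(s) drawn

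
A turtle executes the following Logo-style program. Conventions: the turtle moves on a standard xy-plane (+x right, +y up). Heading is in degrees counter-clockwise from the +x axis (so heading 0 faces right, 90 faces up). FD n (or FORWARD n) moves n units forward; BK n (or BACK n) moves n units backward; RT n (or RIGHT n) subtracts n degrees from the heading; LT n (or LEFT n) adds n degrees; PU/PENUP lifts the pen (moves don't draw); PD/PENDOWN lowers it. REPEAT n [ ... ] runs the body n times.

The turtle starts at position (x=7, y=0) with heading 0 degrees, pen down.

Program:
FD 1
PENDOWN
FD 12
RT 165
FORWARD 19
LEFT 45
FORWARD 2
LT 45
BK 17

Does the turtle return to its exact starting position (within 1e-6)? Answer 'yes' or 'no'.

Answer: no

Derivation:
Executing turtle program step by step:
Start: pos=(7,0), heading=0, pen down
FD 1: (7,0) -> (8,0) [heading=0, draw]
PD: pen down
FD 12: (8,0) -> (20,0) [heading=0, draw]
RT 165: heading 0 -> 195
FD 19: (20,0) -> (1.647,-4.918) [heading=195, draw]
LT 45: heading 195 -> 240
FD 2: (1.647,-4.918) -> (0.647,-6.65) [heading=240, draw]
LT 45: heading 240 -> 285
BK 17: (0.647,-6.65) -> (-3.753,9.771) [heading=285, draw]
Final: pos=(-3.753,9.771), heading=285, 5 segment(s) drawn

Start position: (7, 0)
Final position: (-3.753, 9.771)
Distance = 14.529; >= 1e-6 -> NOT closed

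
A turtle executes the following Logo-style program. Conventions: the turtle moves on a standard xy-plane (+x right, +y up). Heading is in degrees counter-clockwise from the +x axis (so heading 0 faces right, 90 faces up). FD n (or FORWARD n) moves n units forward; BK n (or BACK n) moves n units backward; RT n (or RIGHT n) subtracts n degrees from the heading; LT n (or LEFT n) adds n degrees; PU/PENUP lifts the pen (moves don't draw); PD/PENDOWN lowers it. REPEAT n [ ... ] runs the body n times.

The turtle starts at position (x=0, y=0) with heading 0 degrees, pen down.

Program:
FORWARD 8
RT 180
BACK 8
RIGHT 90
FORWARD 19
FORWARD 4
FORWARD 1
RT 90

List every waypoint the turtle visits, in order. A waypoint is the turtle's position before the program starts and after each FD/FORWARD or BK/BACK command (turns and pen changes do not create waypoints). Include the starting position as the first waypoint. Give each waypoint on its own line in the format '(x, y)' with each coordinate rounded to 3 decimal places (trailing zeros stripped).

Answer: (0, 0)
(8, 0)
(16, 0)
(16, 19)
(16, 23)
(16, 24)

Derivation:
Executing turtle program step by step:
Start: pos=(0,0), heading=0, pen down
FD 8: (0,0) -> (8,0) [heading=0, draw]
RT 180: heading 0 -> 180
BK 8: (8,0) -> (16,0) [heading=180, draw]
RT 90: heading 180 -> 90
FD 19: (16,0) -> (16,19) [heading=90, draw]
FD 4: (16,19) -> (16,23) [heading=90, draw]
FD 1: (16,23) -> (16,24) [heading=90, draw]
RT 90: heading 90 -> 0
Final: pos=(16,24), heading=0, 5 segment(s) drawn
Waypoints (6 total):
(0, 0)
(8, 0)
(16, 0)
(16, 19)
(16, 23)
(16, 24)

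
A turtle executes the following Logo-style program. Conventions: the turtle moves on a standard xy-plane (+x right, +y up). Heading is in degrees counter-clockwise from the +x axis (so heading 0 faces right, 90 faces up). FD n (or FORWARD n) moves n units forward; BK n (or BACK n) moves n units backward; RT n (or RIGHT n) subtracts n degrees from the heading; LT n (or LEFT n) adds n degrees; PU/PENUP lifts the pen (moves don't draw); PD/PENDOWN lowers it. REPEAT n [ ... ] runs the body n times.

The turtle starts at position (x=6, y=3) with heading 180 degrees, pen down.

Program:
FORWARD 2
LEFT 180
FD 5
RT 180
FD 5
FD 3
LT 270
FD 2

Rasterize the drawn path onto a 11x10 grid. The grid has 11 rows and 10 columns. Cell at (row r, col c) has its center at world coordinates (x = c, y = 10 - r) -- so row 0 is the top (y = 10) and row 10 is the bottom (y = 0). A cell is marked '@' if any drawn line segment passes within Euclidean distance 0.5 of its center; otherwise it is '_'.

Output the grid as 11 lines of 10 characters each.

Segment 0: (6,3) -> (4,3)
Segment 1: (4,3) -> (9,3)
Segment 2: (9,3) -> (4,3)
Segment 3: (4,3) -> (1,3)
Segment 4: (1,3) -> (1,5)

Answer: __________
__________
__________
__________
__________
_@________
_@________
_@@@@@@@@@
__________
__________
__________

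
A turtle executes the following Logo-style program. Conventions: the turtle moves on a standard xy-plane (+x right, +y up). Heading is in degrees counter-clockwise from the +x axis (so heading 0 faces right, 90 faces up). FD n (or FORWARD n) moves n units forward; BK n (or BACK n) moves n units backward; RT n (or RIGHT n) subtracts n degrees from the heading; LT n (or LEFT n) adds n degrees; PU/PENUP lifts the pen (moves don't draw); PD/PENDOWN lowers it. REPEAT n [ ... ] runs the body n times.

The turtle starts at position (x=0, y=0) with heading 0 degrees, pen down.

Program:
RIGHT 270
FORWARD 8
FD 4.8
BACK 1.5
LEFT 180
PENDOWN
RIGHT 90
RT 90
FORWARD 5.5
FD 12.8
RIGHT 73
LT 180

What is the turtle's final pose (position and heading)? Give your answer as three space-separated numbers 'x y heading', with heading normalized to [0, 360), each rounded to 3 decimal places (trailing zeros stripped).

Executing turtle program step by step:
Start: pos=(0,0), heading=0, pen down
RT 270: heading 0 -> 90
FD 8: (0,0) -> (0,8) [heading=90, draw]
FD 4.8: (0,8) -> (0,12.8) [heading=90, draw]
BK 1.5: (0,12.8) -> (0,11.3) [heading=90, draw]
LT 180: heading 90 -> 270
PD: pen down
RT 90: heading 270 -> 180
RT 90: heading 180 -> 90
FD 5.5: (0,11.3) -> (0,16.8) [heading=90, draw]
FD 12.8: (0,16.8) -> (0,29.6) [heading=90, draw]
RT 73: heading 90 -> 17
LT 180: heading 17 -> 197
Final: pos=(0,29.6), heading=197, 5 segment(s) drawn

Answer: 0 29.6 197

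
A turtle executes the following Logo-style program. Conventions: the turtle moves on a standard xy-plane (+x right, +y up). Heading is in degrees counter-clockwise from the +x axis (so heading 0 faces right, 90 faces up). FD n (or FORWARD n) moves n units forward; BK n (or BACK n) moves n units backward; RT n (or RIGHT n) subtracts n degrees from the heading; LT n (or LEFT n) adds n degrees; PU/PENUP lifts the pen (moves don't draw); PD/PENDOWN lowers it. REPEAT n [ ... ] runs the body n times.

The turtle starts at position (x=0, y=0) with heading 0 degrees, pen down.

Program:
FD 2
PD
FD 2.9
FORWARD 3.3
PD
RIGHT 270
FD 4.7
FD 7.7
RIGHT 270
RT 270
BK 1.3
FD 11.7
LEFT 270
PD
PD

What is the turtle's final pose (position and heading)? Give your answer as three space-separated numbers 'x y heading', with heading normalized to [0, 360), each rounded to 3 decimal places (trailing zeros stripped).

Executing turtle program step by step:
Start: pos=(0,0), heading=0, pen down
FD 2: (0,0) -> (2,0) [heading=0, draw]
PD: pen down
FD 2.9: (2,0) -> (4.9,0) [heading=0, draw]
FD 3.3: (4.9,0) -> (8.2,0) [heading=0, draw]
PD: pen down
RT 270: heading 0 -> 90
FD 4.7: (8.2,0) -> (8.2,4.7) [heading=90, draw]
FD 7.7: (8.2,4.7) -> (8.2,12.4) [heading=90, draw]
RT 270: heading 90 -> 180
RT 270: heading 180 -> 270
BK 1.3: (8.2,12.4) -> (8.2,13.7) [heading=270, draw]
FD 11.7: (8.2,13.7) -> (8.2,2) [heading=270, draw]
LT 270: heading 270 -> 180
PD: pen down
PD: pen down
Final: pos=(8.2,2), heading=180, 7 segment(s) drawn

Answer: 8.2 2 180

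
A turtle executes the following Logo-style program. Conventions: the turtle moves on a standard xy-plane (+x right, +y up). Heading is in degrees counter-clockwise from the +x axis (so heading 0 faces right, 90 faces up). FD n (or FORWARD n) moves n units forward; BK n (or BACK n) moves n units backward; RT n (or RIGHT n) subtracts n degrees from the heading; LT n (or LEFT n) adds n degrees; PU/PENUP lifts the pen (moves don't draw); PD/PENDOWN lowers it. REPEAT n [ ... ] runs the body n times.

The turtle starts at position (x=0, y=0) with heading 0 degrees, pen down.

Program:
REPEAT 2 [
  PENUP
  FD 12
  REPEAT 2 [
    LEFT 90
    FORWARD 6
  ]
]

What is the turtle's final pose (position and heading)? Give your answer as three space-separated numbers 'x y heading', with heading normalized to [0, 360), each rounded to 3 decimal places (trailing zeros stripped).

Answer: 0 0 0

Derivation:
Executing turtle program step by step:
Start: pos=(0,0), heading=0, pen down
REPEAT 2 [
  -- iteration 1/2 --
  PU: pen up
  FD 12: (0,0) -> (12,0) [heading=0, move]
  REPEAT 2 [
    -- iteration 1/2 --
    LT 90: heading 0 -> 90
    FD 6: (12,0) -> (12,6) [heading=90, move]
    -- iteration 2/2 --
    LT 90: heading 90 -> 180
    FD 6: (12,6) -> (6,6) [heading=180, move]
  ]
  -- iteration 2/2 --
  PU: pen up
  FD 12: (6,6) -> (-6,6) [heading=180, move]
  REPEAT 2 [
    -- iteration 1/2 --
    LT 90: heading 180 -> 270
    FD 6: (-6,6) -> (-6,0) [heading=270, move]
    -- iteration 2/2 --
    LT 90: heading 270 -> 0
    FD 6: (-6,0) -> (0,0) [heading=0, move]
  ]
]
Final: pos=(0,0), heading=0, 0 segment(s) drawn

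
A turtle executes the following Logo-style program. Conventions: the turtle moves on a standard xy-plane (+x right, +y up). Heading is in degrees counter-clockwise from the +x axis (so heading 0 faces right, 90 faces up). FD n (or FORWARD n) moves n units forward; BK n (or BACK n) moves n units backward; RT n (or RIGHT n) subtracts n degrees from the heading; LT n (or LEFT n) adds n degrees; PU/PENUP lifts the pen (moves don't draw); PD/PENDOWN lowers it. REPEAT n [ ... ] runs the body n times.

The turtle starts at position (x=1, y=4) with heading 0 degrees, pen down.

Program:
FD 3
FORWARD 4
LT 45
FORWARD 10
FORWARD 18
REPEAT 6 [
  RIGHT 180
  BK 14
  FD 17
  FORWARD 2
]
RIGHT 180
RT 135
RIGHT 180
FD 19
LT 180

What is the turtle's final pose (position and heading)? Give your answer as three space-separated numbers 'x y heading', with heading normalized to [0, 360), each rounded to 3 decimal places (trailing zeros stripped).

Executing turtle program step by step:
Start: pos=(1,4), heading=0, pen down
FD 3: (1,4) -> (4,4) [heading=0, draw]
FD 4: (4,4) -> (8,4) [heading=0, draw]
LT 45: heading 0 -> 45
FD 10: (8,4) -> (15.071,11.071) [heading=45, draw]
FD 18: (15.071,11.071) -> (27.799,23.799) [heading=45, draw]
REPEAT 6 [
  -- iteration 1/6 --
  RT 180: heading 45 -> 225
  BK 14: (27.799,23.799) -> (37.698,33.698) [heading=225, draw]
  FD 17: (37.698,33.698) -> (25.678,21.678) [heading=225, draw]
  FD 2: (25.678,21.678) -> (24.263,20.263) [heading=225, draw]
  -- iteration 2/6 --
  RT 180: heading 225 -> 45
  BK 14: (24.263,20.263) -> (14.364,10.364) [heading=45, draw]
  FD 17: (14.364,10.364) -> (26.385,22.385) [heading=45, draw]
  FD 2: (26.385,22.385) -> (27.799,23.799) [heading=45, draw]
  -- iteration 3/6 --
  RT 180: heading 45 -> 225
  BK 14: (27.799,23.799) -> (37.698,33.698) [heading=225, draw]
  FD 17: (37.698,33.698) -> (25.678,21.678) [heading=225, draw]
  FD 2: (25.678,21.678) -> (24.263,20.263) [heading=225, draw]
  -- iteration 4/6 --
  RT 180: heading 225 -> 45
  BK 14: (24.263,20.263) -> (14.364,10.364) [heading=45, draw]
  FD 17: (14.364,10.364) -> (26.385,22.385) [heading=45, draw]
  FD 2: (26.385,22.385) -> (27.799,23.799) [heading=45, draw]
  -- iteration 5/6 --
  RT 180: heading 45 -> 225
  BK 14: (27.799,23.799) -> (37.698,33.698) [heading=225, draw]
  FD 17: (37.698,33.698) -> (25.678,21.678) [heading=225, draw]
  FD 2: (25.678,21.678) -> (24.263,20.263) [heading=225, draw]
  -- iteration 6/6 --
  RT 180: heading 225 -> 45
  BK 14: (24.263,20.263) -> (14.364,10.364) [heading=45, draw]
  FD 17: (14.364,10.364) -> (26.385,22.385) [heading=45, draw]
  FD 2: (26.385,22.385) -> (27.799,23.799) [heading=45, draw]
]
RT 180: heading 45 -> 225
RT 135: heading 225 -> 90
RT 180: heading 90 -> 270
FD 19: (27.799,23.799) -> (27.799,4.799) [heading=270, draw]
LT 180: heading 270 -> 90
Final: pos=(27.799,4.799), heading=90, 23 segment(s) drawn

Answer: 27.799 4.799 90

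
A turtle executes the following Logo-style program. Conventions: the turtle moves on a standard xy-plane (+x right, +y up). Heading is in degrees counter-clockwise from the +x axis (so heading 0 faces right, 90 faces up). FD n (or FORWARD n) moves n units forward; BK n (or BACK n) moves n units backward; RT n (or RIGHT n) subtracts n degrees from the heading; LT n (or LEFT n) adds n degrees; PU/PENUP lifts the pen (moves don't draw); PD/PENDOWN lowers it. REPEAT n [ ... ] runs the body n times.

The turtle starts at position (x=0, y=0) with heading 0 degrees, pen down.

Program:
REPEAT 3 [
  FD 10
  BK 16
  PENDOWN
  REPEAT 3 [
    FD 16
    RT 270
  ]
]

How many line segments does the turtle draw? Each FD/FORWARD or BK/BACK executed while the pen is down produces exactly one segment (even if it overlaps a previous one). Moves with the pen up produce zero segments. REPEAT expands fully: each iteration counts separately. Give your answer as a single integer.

Executing turtle program step by step:
Start: pos=(0,0), heading=0, pen down
REPEAT 3 [
  -- iteration 1/3 --
  FD 10: (0,0) -> (10,0) [heading=0, draw]
  BK 16: (10,0) -> (-6,0) [heading=0, draw]
  PD: pen down
  REPEAT 3 [
    -- iteration 1/3 --
    FD 16: (-6,0) -> (10,0) [heading=0, draw]
    RT 270: heading 0 -> 90
    -- iteration 2/3 --
    FD 16: (10,0) -> (10,16) [heading=90, draw]
    RT 270: heading 90 -> 180
    -- iteration 3/3 --
    FD 16: (10,16) -> (-6,16) [heading=180, draw]
    RT 270: heading 180 -> 270
  ]
  -- iteration 2/3 --
  FD 10: (-6,16) -> (-6,6) [heading=270, draw]
  BK 16: (-6,6) -> (-6,22) [heading=270, draw]
  PD: pen down
  REPEAT 3 [
    -- iteration 1/3 --
    FD 16: (-6,22) -> (-6,6) [heading=270, draw]
    RT 270: heading 270 -> 0
    -- iteration 2/3 --
    FD 16: (-6,6) -> (10,6) [heading=0, draw]
    RT 270: heading 0 -> 90
    -- iteration 3/3 --
    FD 16: (10,6) -> (10,22) [heading=90, draw]
    RT 270: heading 90 -> 180
  ]
  -- iteration 3/3 --
  FD 10: (10,22) -> (0,22) [heading=180, draw]
  BK 16: (0,22) -> (16,22) [heading=180, draw]
  PD: pen down
  REPEAT 3 [
    -- iteration 1/3 --
    FD 16: (16,22) -> (0,22) [heading=180, draw]
    RT 270: heading 180 -> 270
    -- iteration 2/3 --
    FD 16: (0,22) -> (0,6) [heading=270, draw]
    RT 270: heading 270 -> 0
    -- iteration 3/3 --
    FD 16: (0,6) -> (16,6) [heading=0, draw]
    RT 270: heading 0 -> 90
  ]
]
Final: pos=(16,6), heading=90, 15 segment(s) drawn
Segments drawn: 15

Answer: 15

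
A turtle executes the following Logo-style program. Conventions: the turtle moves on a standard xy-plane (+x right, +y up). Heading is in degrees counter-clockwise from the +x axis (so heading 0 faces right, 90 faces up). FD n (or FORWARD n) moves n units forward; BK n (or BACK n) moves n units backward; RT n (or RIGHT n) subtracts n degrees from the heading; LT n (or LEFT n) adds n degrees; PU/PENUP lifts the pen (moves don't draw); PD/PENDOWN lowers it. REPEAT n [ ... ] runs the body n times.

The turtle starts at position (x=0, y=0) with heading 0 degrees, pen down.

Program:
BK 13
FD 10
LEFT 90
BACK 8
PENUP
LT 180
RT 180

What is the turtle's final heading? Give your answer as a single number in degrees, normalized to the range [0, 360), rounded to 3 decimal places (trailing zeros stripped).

Answer: 90

Derivation:
Executing turtle program step by step:
Start: pos=(0,0), heading=0, pen down
BK 13: (0,0) -> (-13,0) [heading=0, draw]
FD 10: (-13,0) -> (-3,0) [heading=0, draw]
LT 90: heading 0 -> 90
BK 8: (-3,0) -> (-3,-8) [heading=90, draw]
PU: pen up
LT 180: heading 90 -> 270
RT 180: heading 270 -> 90
Final: pos=(-3,-8), heading=90, 3 segment(s) drawn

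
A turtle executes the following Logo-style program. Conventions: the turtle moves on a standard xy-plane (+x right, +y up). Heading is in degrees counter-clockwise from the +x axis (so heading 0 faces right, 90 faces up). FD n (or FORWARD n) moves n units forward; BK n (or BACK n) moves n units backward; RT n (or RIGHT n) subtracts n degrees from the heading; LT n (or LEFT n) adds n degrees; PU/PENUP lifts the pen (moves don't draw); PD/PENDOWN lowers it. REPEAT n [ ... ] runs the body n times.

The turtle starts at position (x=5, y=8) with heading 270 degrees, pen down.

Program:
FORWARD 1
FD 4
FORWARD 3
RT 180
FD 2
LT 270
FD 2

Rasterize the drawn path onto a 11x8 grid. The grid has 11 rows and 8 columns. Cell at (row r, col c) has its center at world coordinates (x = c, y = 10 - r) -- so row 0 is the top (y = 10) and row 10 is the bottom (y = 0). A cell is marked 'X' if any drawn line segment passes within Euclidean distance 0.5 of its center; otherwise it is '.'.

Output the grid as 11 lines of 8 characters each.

Segment 0: (5,8) -> (5,7)
Segment 1: (5,7) -> (5,3)
Segment 2: (5,3) -> (5,0)
Segment 3: (5,0) -> (5,2)
Segment 4: (5,2) -> (7,2)

Answer: ........
........
.....X..
.....X..
.....X..
.....X..
.....X..
.....X..
.....XXX
.....X..
.....X..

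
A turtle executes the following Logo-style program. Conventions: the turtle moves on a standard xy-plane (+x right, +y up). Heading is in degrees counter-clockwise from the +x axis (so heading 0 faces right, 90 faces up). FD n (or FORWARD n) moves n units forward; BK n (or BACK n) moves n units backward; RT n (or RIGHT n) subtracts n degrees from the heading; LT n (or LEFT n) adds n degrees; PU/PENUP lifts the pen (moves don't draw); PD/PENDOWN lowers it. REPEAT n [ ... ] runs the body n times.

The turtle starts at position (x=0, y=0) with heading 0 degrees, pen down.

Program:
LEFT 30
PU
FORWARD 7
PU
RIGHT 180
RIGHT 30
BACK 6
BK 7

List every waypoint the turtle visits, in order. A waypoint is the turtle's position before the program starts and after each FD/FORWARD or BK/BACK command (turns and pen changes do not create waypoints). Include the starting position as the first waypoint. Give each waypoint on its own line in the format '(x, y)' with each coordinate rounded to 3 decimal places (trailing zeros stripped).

Answer: (0, 0)
(6.062, 3.5)
(12.062, 3.5)
(19.062, 3.5)

Derivation:
Executing turtle program step by step:
Start: pos=(0,0), heading=0, pen down
LT 30: heading 0 -> 30
PU: pen up
FD 7: (0,0) -> (6.062,3.5) [heading=30, move]
PU: pen up
RT 180: heading 30 -> 210
RT 30: heading 210 -> 180
BK 6: (6.062,3.5) -> (12.062,3.5) [heading=180, move]
BK 7: (12.062,3.5) -> (19.062,3.5) [heading=180, move]
Final: pos=(19.062,3.5), heading=180, 0 segment(s) drawn
Waypoints (4 total):
(0, 0)
(6.062, 3.5)
(12.062, 3.5)
(19.062, 3.5)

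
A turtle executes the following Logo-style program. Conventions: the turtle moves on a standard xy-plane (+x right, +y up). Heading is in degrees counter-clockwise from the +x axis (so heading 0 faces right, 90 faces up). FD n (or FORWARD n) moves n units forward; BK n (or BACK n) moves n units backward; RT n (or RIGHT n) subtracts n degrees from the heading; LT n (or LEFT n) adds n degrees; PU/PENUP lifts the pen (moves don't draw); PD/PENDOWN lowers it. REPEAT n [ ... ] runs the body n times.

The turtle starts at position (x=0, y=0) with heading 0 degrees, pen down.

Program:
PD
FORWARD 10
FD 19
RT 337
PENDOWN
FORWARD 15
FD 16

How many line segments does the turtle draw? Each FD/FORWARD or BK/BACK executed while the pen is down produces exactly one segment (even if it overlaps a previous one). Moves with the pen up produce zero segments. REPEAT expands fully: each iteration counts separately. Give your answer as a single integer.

Answer: 4

Derivation:
Executing turtle program step by step:
Start: pos=(0,0), heading=0, pen down
PD: pen down
FD 10: (0,0) -> (10,0) [heading=0, draw]
FD 19: (10,0) -> (29,0) [heading=0, draw]
RT 337: heading 0 -> 23
PD: pen down
FD 15: (29,0) -> (42.808,5.861) [heading=23, draw]
FD 16: (42.808,5.861) -> (57.536,12.113) [heading=23, draw]
Final: pos=(57.536,12.113), heading=23, 4 segment(s) drawn
Segments drawn: 4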